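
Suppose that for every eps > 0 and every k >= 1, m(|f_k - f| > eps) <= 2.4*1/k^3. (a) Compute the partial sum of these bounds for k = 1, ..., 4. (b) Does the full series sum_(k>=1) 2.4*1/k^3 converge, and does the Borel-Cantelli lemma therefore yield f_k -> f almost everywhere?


Step 1: List the terms 2.4*1/k^3 for k = 1 to 4:
  k=1: 2.4
  k=2: 0.3
  k=3: 0.088889
  k=4: 0.0375
Step 2: Partial sum = 2.4 + 0.3 + 0.088889 + 0.0375
     = 2.826389
Step 3: The full series sum_(k>=1) 2.4*1/k^3 converges (p-series with p = 3 > 1; a constant multiple of a convergent series converges).
Step 4: Fix eps > 0. Since sum_k m(|f_k - f| > eps) < infinity, the Borel-Cantelli lemma gives
        m(limsup_k {|f_k - f| > eps}) = 0, i.e. for a.e. x, |f_k(x) - f(x)| <= eps for all large k.
        Applying this with eps = 1/j for j = 1, 2, ... and intersecting the countably many full-measure sets,
        for a.e. x we get limsup_k |f_k(x) - f(x)| <= 1/j for every j, hence f_k -> f almost everywhere.
Conclusion: series converges; Borel-Cantelli yields f_k -> f a.e.


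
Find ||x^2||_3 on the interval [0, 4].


Step 1: ||f||_3 = (integral_0^4 |x^2|^3 dx)^(1/3)
     = (integral_0^4 x^6 dx)^(1/3)
Step 2: integral_0^4 x^6 dx = [x^7/(7)] from 0 to 4 = 4^7/7
     = 16384/7 = 2340.571429
Step 3: ||f||_3 = (2340.571429)^(1/3) = 13.277225


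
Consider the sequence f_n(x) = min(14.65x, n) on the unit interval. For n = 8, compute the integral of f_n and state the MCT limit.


f(x) = 14.65x on [0,1]; f_n(x) = min(14.65x, n). At n = 8:
Step 1: f(x) reaches 8 at x = 8/14.65 = 0.546075
Step 2: integral(f_8) = integral(14.65x, 0, 0.546075) + integral(8, 0.546075, 1)
       = 14.65*0.546075^2/2 + 8*(1 - 0.546075)
       = 2.1843 + 3.631399
       = 5.8157
Step 3: As n -> infinity, f_n increases to f, so by MCT integral(f_n) -> integral(f) = 14.65/2 = 7.325.
Convergence: integral(f_8) = 5.8157 -> 7.325 as n -> infinity


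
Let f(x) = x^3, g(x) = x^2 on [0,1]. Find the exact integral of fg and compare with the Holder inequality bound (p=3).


Step 1: Exact integral of f*g = integral(x^5, 0, 1) = 1/6
     = 0.166667
Step 2: Holder bound with p=3, q=1.5:
  ||f||_p = (integral x^9 dx)^(1/3) = (1/10)^(1/3) = 0.464159
  ||g||_q = (integral x^3 dx)^(1/1.5) = (1/4)^(1/1.5) = 0.39685
Step 3: Holder bound = ||f||_p * ||g||_q = 0.464159 * 0.39685 = 0.184202
Verification: 0.166667 <= 0.184202 (Holder holds)


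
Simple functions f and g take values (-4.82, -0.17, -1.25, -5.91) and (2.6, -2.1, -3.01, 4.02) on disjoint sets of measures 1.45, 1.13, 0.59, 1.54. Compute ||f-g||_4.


Step 1: Compute differences f_i - g_i:
  -4.82 - 2.6 = -7.42
  -0.17 - -2.1 = 1.93
  -1.25 - -3.01 = 1.76
  -5.91 - 4.02 = -9.93
Step 2: Compute |diff|^4 * measure for each set:
  |-7.42|^4 * 1.45 = 3031.207181 * 1.45 = 4395.250412
  |1.93|^4 * 1.13 = 13.87488 * 1.13 = 15.678614
  |1.76|^4 * 0.59 = 9.595126 * 0.59 = 5.661124
  |-9.93|^4 * 1.54 = 9722.926304 * 1.54 = 14973.306508
Step 3: Sum = 19389.896659
Step 4: ||f-g||_4 = (19389.896659)^(1/4) = 11.800322


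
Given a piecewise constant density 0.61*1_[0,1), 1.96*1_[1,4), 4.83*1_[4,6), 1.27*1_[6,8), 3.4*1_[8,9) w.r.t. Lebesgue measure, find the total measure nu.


Integrate each piece of the Radon-Nikodym derivative:
Step 1: integral_0^1 0.61 dx = 0.61*(1-0) = 0.61*1 = 0.61
Step 2: integral_1^4 1.96 dx = 1.96*(4-1) = 1.96*3 = 5.88
Step 3: integral_4^6 4.83 dx = 4.83*(6-4) = 4.83*2 = 9.66
Step 4: integral_6^8 1.27 dx = 1.27*(8-6) = 1.27*2 = 2.54
Step 5: integral_8^9 3.4 dx = 3.4*(9-8) = 3.4*1 = 3.4
Total: 0.61 + 5.88 + 9.66 + 2.54 + 3.4 = 22.09


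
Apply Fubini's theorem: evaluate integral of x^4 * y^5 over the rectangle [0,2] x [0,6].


By Fubini's theorem, the double integral factors as a product of single integrals:
Step 1: integral_0^2 x^4 dx = [x^5/5] from 0 to 2
     = 2^5/5 = 6.4
Step 2: integral_0^6 y^5 dy = [y^6/6] from 0 to 6
     = 6^6/6 = 7776
Step 3: Double integral = 6.4 * 7776 = 49766.4


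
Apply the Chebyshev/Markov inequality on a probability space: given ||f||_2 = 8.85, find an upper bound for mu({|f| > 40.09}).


Chebyshev/Markov inequality: mu(|f| > eps) <= (||f||_p / eps)^p
Step 1: ||f||_2 / eps = 8.85 / 40.09 = 0.220753
Step 2: Raise to power p = 2:
  (0.220753)^2 = 0.048732
Step 3: Therefore mu(|f| > 40.09) <= 0.048732


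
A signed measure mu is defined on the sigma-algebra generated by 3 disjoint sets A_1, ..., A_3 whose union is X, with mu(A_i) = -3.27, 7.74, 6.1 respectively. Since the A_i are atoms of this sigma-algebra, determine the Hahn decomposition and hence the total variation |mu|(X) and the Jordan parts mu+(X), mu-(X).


Step 1: Every measurable set is a union of atoms (the cells / points), so a Hahn decomposition is
  obtained by grouping atoms by sign: P = union of atoms with mu > 0, N = union of the remaining atoms.
  Atoms in P (indices): 2, 3;  atoms in N (indices): 1
  Positive values: 7.74, 6.1
  Negative values: -3.27
Step 2: mu+(X) = mu(P) = sum of positive atom values = 13.84
Step 3: mu-(X) = -mu(N) = sum of |negative atom values| = 3.27
Step 4: |mu|(X) = mu+(X) + mu-(X) = 13.84 + 3.27 = 17.11


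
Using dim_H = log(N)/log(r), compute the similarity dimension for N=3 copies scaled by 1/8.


For a self-similar set with N copies scaled by 1/r:
dim_H = log(N)/log(r) = log(3)/log(8)
= 1.098612/2.079442
= 0.528321


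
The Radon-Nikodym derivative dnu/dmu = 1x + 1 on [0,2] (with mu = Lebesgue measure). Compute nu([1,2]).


nu(A) = integral_A (dnu/dmu) dmu = integral_1^2 (1x + 1) dx
Step 1: Antiderivative F(x) = (1/2)x^2 + 1x
Step 2: F(2) = (1/2)*2^2 + 1*2 = 2 + 2 = 4
Step 3: F(1) = (1/2)*1^2 + 1*1 = 0.5 + 1 = 1.5
Step 4: nu([1,2]) = F(2) - F(1) = 4 - 1.5 = 2.5


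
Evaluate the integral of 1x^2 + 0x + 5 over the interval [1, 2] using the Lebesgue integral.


The Lebesgue integral of a Riemann-integrable function agrees with the Riemann integral.
Antiderivative F(x) = (1/3)x^3 + (0/2)x^2 + 5x
F(2) = (1/3)*2^3 + (0/2)*2^2 + 5*2
     = (1/3)*8 + (0/2)*4 + 5*2
     = 2.666667 + 0.0 + 10
     = 12.666667
F(1) = 5.333333
Integral = F(2) - F(1) = 12.666667 - 5.333333 = 7.333333


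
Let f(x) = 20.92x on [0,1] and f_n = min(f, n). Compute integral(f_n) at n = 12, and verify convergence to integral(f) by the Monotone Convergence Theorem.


f(x) = 20.92x on [0,1]; f_n(x) = min(20.92x, n). At n = 12:
Step 1: f(x) reaches 12 at x = 12/20.92 = 0.573614
Step 2: integral(f_12) = integral(20.92x, 0, 0.573614) + integral(12, 0.573614, 1)
       = 20.92*0.573614^2/2 + 12*(1 - 0.573614)
       = 3.441683 + 5.116635
       = 8.558317
Step 3: As n -> infinity, f_n increases to f, so by MCT integral(f_n) -> integral(f) = 20.92/2 = 10.46.
Convergence: integral(f_12) = 8.558317 -> 10.46 as n -> infinity


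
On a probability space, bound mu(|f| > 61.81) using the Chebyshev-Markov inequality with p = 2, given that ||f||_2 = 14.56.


Chebyshev/Markov inequality: mu(|f| > eps) <= (||f||_p / eps)^p
Step 1: ||f||_2 / eps = 14.56 / 61.81 = 0.235561
Step 2: Raise to power p = 2:
  (0.235561)^2 = 0.055489
Step 3: Therefore mu(|f| > 61.81) <= 0.055489


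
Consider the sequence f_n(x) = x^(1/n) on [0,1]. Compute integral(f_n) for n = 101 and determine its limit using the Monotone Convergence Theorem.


At n = 101: f_101(x) = x^(1/101).
Step 1: integral(x^(1/101), 0, 1) = [x^(1/101+1) / (1/101+1)] from 0 to 1
     = 1 / (1/101 + 1) = 1 / ((101+1)/101) = 101/(101+1)
     = 101/102 = 0.990196
Step 2: As n -> infinity, f_n(x) = x^(1/n) -> 1 for x in (0,1], and f_n is increasing in n.
By MCT, lim_n integral(f_n) = integral(lim_n f_n) = integral(1, 0, 1) = 1.
Step 3: Verify convergence: 101/102 = 0.990196 -> 1


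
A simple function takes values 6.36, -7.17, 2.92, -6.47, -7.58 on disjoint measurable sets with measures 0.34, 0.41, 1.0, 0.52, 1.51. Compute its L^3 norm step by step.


Step 1: Compute |f_i|^3 for each value:
  |6.36|^3 = 257.259456
  |-7.17|^3 = 368.601813
  |2.92|^3 = 24.897088
  |-6.47|^3 = 270.840023
  |-7.58|^3 = 435.519512
Step 2: Multiply by measures and sum:
  257.259456 * 0.34 = 87.468215
  368.601813 * 0.41 = 151.126743
  24.897088 * 1.0 = 24.897088
  270.840023 * 0.52 = 140.836812
  435.519512 * 1.51 = 657.634463
Sum = 87.468215 + 151.126743 + 24.897088 + 140.836812 + 657.634463 = 1061.963321
Step 3: Take the p-th root:
||f||_3 = (1061.963321)^(1/3) = 10.202419


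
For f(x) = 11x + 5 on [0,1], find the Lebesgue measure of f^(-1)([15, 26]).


f^(-1)([15, 26]) = {x : 15 <= 11x + 5 <= 26}
Solving: (15 - 5)/11 <= x <= (26 - 5)/11
= [0.909091, 1.909091]
Intersecting with [0,1]: [0.909091, 1]
Measure = 1 - 0.909091 = 0.090909


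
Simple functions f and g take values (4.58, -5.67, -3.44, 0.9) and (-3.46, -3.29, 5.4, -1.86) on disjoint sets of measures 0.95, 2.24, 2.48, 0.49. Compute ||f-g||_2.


Step 1: Compute differences f_i - g_i:
  4.58 - -3.46 = 8.04
  -5.67 - -3.29 = -2.38
  -3.44 - 5.4 = -8.84
  0.9 - -1.86 = 2.76
Step 2: Compute |diff|^2 * measure for each set:
  |8.04|^2 * 0.95 = 64.6416 * 0.95 = 61.40952
  |-2.38|^2 * 2.24 = 5.6644 * 2.24 = 12.688256
  |-8.84|^2 * 2.48 = 78.1456 * 2.48 = 193.801088
  |2.76|^2 * 0.49 = 7.6176 * 0.49 = 3.732624
Step 3: Sum = 271.631488
Step 4: ||f-g||_2 = (271.631488)^(1/2) = 16.481247


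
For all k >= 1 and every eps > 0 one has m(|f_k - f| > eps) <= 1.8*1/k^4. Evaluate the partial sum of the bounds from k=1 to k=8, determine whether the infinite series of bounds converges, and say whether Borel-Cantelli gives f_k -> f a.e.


Step 1: List the terms 1.8*1/k^4 for k = 1 to 8:
  k=1: 1.8
  k=2: 0.1125
  k=3: 0.022222
  k=4: 0.007031
  k=5: 0.00288
  k=6: 0.001389
  k=7: 7.496876e-04
  k=8: 4.394531e-04
Step 2: Partial sum = 1.8 + 0.1125 + 0.022222 + 0.007031 + 0.00288 + 0.001389 + 7.496876e-04 + 4.394531e-04
     = 1.947212
Step 3: The full series sum_(k>=1) 1.8*1/k^4 converges (p-series with p = 4 > 1; a constant multiple of a convergent series converges).
Step 4: Fix eps > 0. Since sum_k m(|f_k - f| > eps) < infinity, the Borel-Cantelli lemma gives
        m(limsup_k {|f_k - f| > eps}) = 0, i.e. for a.e. x, |f_k(x) - f(x)| <= eps for all large k.
        Applying this with eps = 1/j for j = 1, 2, ... and intersecting the countably many full-measure sets,
        for a.e. x we get limsup_k |f_k(x) - f(x)| <= 1/j for every j, hence f_k -> f almost everywhere.
Conclusion: series converges; Borel-Cantelli yields f_k -> f a.e.


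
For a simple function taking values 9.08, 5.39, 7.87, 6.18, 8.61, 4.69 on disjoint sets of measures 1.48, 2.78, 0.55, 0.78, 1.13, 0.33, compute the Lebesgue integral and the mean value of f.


Step 1: Integral = sum(value_i * measure_i)
= 9.08*1.48 + 5.39*2.78 + 7.87*0.55 + 6.18*0.78 + 8.61*1.13 + 4.69*0.33
= 13.4384 + 14.9842 + 4.3285 + 4.8204 + 9.7293 + 1.5477
= 48.8485
Step 2: Total measure of domain = 1.48 + 2.78 + 0.55 + 0.78 + 1.13 + 0.33 = 7.05
Step 3: Average value = 48.8485 / 7.05 = 6.928865


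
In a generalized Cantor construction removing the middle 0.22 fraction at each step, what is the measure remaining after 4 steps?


Step 1: At each step, fraction remaining = 1 - 0.22 = 0.78
Step 2: After 4 steps, measure = (0.78)^4
Step 3: Computing the power step by step:
  After step 1: 0.78
  After step 2: 0.6084
  After step 3: 0.474552
  After step 4: 0.370151
Result = 0.370151


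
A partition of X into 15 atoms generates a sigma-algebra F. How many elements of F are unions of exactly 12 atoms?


Each element of F is a union of some subset of the 15 atoms.
Elements that are unions of exactly 12 atoms correspond to 12-element subsets of the 15 atoms.
Count = C(15, 12) = 15! / (12! * 3!) = 455.


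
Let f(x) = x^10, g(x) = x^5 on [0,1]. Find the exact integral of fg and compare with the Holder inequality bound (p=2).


Step 1: Exact integral of f*g = integral(x^15, 0, 1) = 1/16
     = 0.0625
Step 2: Holder bound with p=2, q=2:
  ||f||_p = (integral x^20 dx)^(1/2) = (1/21)^(1/2) = 0.218218
  ||g||_q = (integral x^10 dx)^(1/2) = (1/11)^(1/2) = 0.301511
Step 3: Holder bound = ||f||_p * ||g||_q = 0.218218 * 0.301511 = 0.065795
Verification: 0.0625 <= 0.065795 (Holder holds)


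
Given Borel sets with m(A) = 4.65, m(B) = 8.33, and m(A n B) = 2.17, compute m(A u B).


By inclusion-exclusion: m(A u B) = m(A) + m(B) - m(A n B)
= 4.65 + 8.33 - 2.17
= 10.81


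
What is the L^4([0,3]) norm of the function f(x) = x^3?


Step 1: ||f||_4 = (integral_0^3 |x^3|^4 dx)^(1/4)
     = (integral_0^3 x^12 dx)^(1/4)
Step 2: integral_0^3 x^12 dx = [x^13/(13)] from 0 to 3 = 3^13/13
     = 1594323/13 = 122640.230769
Step 3: ||f||_4 = (122640.230769)^(1/4) = 18.713639


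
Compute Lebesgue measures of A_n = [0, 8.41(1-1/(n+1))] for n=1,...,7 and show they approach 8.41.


By continuity of measure from below: if A_n increases to A, then m(A_n) -> m(A).
Here A = [0, 8.41], so m(A) = 8.41
Step 1: a_1 = 8.41*(1 - 1/2) = 4.205, m(A_1) = 4.205
Step 2: a_2 = 8.41*(1 - 1/3) = 5.6067, m(A_2) = 5.6067
Step 3: a_3 = 8.41*(1 - 1/4) = 6.3075, m(A_3) = 6.3075
Step 4: a_4 = 8.41*(1 - 1/5) = 6.728, m(A_4) = 6.728
Step 5: a_5 = 8.41*(1 - 1/6) = 7.0083, m(A_5) = 7.0083
Step 6: a_6 = 8.41*(1 - 1/7) = 7.2086, m(A_6) = 7.2086
Step 7: a_7 = 8.41*(1 - 1/8) = 7.3588, m(A_7) = 7.3588
Limit: m(A_n) -> m([0,8.41]) = 8.41


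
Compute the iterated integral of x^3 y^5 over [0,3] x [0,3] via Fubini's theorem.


By Fubini's theorem, the double integral factors as a product of single integrals:
Step 1: integral_0^3 x^3 dx = [x^4/4] from 0 to 3
     = 3^4/4 = 20.25
Step 2: integral_0^3 y^5 dy = [y^6/6] from 0 to 3
     = 3^6/6 = 121.5
Step 3: Double integral = 20.25 * 121.5 = 2460.375


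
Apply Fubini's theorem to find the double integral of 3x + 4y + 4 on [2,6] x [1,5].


By Fubini, integrate in x first, then y.
Step 1: Fix y, integrate over x in [2,6]:
  integral(3x + 4y + 4, x=2..6)
  = 3*(6^2 - 2^2)/2 + (4y + 4)*(6 - 2)
  = 48 + (4y + 4)*4
  = 48 + 16y + 16
  = 64 + 16y
Step 2: Integrate over y in [1,5]:
  integral(64 + 16y, y=1..5)
  = 64*4 + 16*(5^2 - 1^2)/2
  = 256 + 192
  = 448


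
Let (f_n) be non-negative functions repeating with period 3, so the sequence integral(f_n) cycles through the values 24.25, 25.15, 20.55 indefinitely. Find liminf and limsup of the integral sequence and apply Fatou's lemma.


The sequence (integral(f_n)) is periodic with period 3, repeating the values 24.25, 25.15, 20.55 indefinitely.
Step 1: For a periodic sequence, every tail (a_m, a_(m+1), ...) contains all 3 period values infinitely often.
Step 2: Hence inf of every tail = min of the period values = min(24.25, 25.15, 20.55) = 20.55.
        liminf_n integral(f_n) = sup over m of (inf of tail from m) = 20.55.
Step 3: Similarly sup of every tail = max of the period values = 25.15.
        limsup_n integral(f_n) = 25.15.
Step 4: Fatou's lemma: integral(liminf_n f_n) <= liminf_n integral(f_n) = 20.55.
        So the integral of the pointwise liminf is at most 20.55.


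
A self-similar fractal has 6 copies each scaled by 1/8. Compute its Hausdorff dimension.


For a self-similar set with N copies scaled by 1/r:
dim_H = log(N)/log(r) = log(6)/log(8)
= 1.791759/2.079442
= 0.861654


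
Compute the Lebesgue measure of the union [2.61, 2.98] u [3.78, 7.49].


For pairwise disjoint intervals, m(union) = sum of lengths.
= (2.98 - 2.61) + (7.49 - 3.78)
= 0.37 + 3.71
= 4.08


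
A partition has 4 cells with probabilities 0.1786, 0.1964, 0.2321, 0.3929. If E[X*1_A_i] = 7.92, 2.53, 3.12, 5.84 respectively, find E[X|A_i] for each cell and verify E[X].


For each cell A_i: E[X|A_i] = E[X*1_A_i] / P(A_i)
Step 1: E[X|A_1] = 7.92 / 0.1786 = 44.344905
Step 2: E[X|A_2] = 2.53 / 0.1964 = 12.881874
Step 3: E[X|A_3] = 3.12 / 0.2321 = 13.442482
Step 4: E[X|A_4] = 5.84 / 0.3929 = 14.863833
Verification: E[X] = sum E[X*1_A_i] = 7.92 + 2.53 + 3.12 + 5.84 = 19.41


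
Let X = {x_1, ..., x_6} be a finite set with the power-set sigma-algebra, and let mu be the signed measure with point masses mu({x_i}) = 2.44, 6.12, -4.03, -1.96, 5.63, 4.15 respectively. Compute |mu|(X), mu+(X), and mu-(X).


Step 1: Every measurable set is a union of atoms (the cells / points), so a Hahn decomposition is
  obtained by grouping atoms by sign: P = union of atoms with mu > 0, N = union of the remaining atoms.
  Atoms in P (indices): 1, 2, 5, 6;  atoms in N (indices): 3, 4
  Positive values: 2.44, 6.12, 5.63, 4.15
  Negative values: -4.03, -1.96
Step 2: mu+(X) = mu(P) = sum of positive atom values = 18.34
Step 3: mu-(X) = -mu(N) = sum of |negative atom values| = 5.99
Step 4: |mu|(X) = mu+(X) + mu-(X) = 18.34 + 5.99 = 24.33


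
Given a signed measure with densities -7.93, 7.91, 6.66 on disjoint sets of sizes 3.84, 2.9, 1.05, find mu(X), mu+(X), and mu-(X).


Step 1: Compute signed measure on each set:
  Set 1: -7.93 * 3.84 = -30.4512
  Set 2: 7.91 * 2.9 = 22.939
  Set 3: 6.66 * 1.05 = 6.993
Step 2: Total signed measure = (-30.4512) + (22.939) + (6.993)
     = -0.5192
Step 3: Positive part mu+(X) = sum of positive contributions = 29.932
Step 4: Negative part mu-(X) = |sum of negative contributions| = 30.4512


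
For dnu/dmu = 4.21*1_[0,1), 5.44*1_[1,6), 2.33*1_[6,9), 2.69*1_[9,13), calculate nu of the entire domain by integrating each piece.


Integrate each piece of the Radon-Nikodym derivative:
Step 1: integral_0^1 4.21 dx = 4.21*(1-0) = 4.21*1 = 4.21
Step 2: integral_1^6 5.44 dx = 5.44*(6-1) = 5.44*5 = 27.2
Step 3: integral_6^9 2.33 dx = 2.33*(9-6) = 2.33*3 = 6.99
Step 4: integral_9^13 2.69 dx = 2.69*(13-9) = 2.69*4 = 10.76
Total: 4.21 + 27.2 + 6.99 + 10.76 = 49.16


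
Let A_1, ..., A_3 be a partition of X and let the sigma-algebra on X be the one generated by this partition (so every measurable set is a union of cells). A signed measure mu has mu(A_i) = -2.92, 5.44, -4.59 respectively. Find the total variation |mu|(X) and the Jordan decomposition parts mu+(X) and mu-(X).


Step 1: Every measurable set is a union of atoms (the cells / points), so a Hahn decomposition is
  obtained by grouping atoms by sign: P = union of atoms with mu > 0, N = union of the remaining atoms.
  Atoms in P (indices): 2;  atoms in N (indices): 1, 3
  Positive values: 5.44
  Negative values: -2.92, -4.59
Step 2: mu+(X) = mu(P) = sum of positive atom values = 5.44
Step 3: mu-(X) = -mu(N) = sum of |negative atom values| = 7.51
Step 4: |mu|(X) = mu+(X) + mu-(X) = 5.44 + 7.51 = 12.95


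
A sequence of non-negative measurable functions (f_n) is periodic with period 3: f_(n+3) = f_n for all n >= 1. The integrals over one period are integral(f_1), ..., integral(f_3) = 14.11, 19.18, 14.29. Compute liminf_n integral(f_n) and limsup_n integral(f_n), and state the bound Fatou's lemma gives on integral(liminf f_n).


The sequence (integral(f_n)) is periodic with period 3, repeating the values 14.11, 19.18, 14.29 indefinitely.
Step 1: For a periodic sequence, every tail (a_m, a_(m+1), ...) contains all 3 period values infinitely often.
Step 2: Hence inf of every tail = min of the period values = min(14.11, 19.18, 14.29) = 14.11.
        liminf_n integral(f_n) = sup over m of (inf of tail from m) = 14.11.
Step 3: Similarly sup of every tail = max of the period values = 19.18.
        limsup_n integral(f_n) = 19.18.
Step 4: Fatou's lemma: integral(liminf_n f_n) <= liminf_n integral(f_n) = 14.11.
        So the integral of the pointwise liminf is at most 14.11.


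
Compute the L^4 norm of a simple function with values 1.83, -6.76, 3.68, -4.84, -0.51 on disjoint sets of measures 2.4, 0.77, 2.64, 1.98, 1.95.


Step 1: Compute |f_i|^4 for each value:
  |1.83|^4 = 11.215131
  |-6.76|^4 = 2088.270646
  |3.68|^4 = 183.396598
  |-4.84|^4 = 548.758735
  |-0.51|^4 = 0.067652
Step 2: Multiply by measures and sum:
  11.215131 * 2.4 = 26.916315
  2088.270646 * 0.77 = 1607.968397
  183.396598 * 2.64 = 484.167018
  548.758735 * 1.98 = 1086.542296
  0.067652 * 1.95 = 0.131921
Sum = 26.916315 + 1607.968397 + 484.167018 + 1086.542296 + 0.131921 = 3205.725948
Step 3: Take the p-th root:
||f||_4 = (3205.725948)^(1/4) = 7.524568


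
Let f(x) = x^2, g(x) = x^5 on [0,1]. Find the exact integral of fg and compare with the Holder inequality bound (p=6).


Step 1: Exact integral of f*g = integral(x^7, 0, 1) = 1/8
     = 0.125
Step 2: Holder bound with p=6, q=1.2:
  ||f||_p = (integral x^12 dx)^(1/6) = (1/13)^(1/6) = 0.652143
  ||g||_q = (integral x^6 dx)^(1/1.2) = (1/7)^(1/1.2) = 0.197584
Step 3: Holder bound = ||f||_p * ||g||_q = 0.652143 * 0.197584 = 0.128853
Verification: 0.125 <= 0.128853 (Holder holds)


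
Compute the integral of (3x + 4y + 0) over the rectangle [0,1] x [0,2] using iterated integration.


By Fubini, integrate in x first, then y.
Step 1: Fix y, integrate over x in [0,1]:
  integral(3x + 4y + 0, x=0..1)
  = 3*(1^2 - 0^2)/2 + (4y + 0)*(1 - 0)
  = 1.5 + (4y + 0)*1
  = 1.5 + 4y + 0
  = 1.5 + 4y
Step 2: Integrate over y in [0,2]:
  integral(1.5 + 4y, y=0..2)
  = 1.5*2 + 4*(2^2 - 0^2)/2
  = 3 + 8
  = 11


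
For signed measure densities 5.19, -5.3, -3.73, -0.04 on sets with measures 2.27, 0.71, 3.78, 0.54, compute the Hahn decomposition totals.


Step 1: Compute signed measure on each set:
  Set 1: 5.19 * 2.27 = 11.7813
  Set 2: -5.3 * 0.71 = -3.763
  Set 3: -3.73 * 3.78 = -14.0994
  Set 4: -0.04 * 0.54 = -0.0216
Step 2: Total signed measure = (11.7813) + (-3.763) + (-14.0994) + (-0.0216)
     = -6.1027
Step 3: Positive part mu+(X) = sum of positive contributions = 11.7813
Step 4: Negative part mu-(X) = |sum of negative contributions| = 17.884


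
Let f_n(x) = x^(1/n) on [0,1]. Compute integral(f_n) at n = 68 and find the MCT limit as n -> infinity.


At n = 68: f_68(x) = x^(1/68).
Step 1: integral(x^(1/68), 0, 1) = [x^(1/68+1) / (1/68+1)] from 0 to 1
     = 1 / (1/68 + 1) = 1 / ((68+1)/68) = 68/(68+1)
     = 68/69 = 0.985507
Step 2: As n -> infinity, f_n(x) = x^(1/n) -> 1 for x in (0,1], and f_n is increasing in n.
By MCT, lim_n integral(f_n) = integral(lim_n f_n) = integral(1, 0, 1) = 1.
Step 3: Verify convergence: 68/69 = 0.985507 -> 1


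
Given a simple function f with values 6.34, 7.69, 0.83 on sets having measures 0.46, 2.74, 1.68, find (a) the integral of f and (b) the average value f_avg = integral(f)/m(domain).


Step 1: Integral = sum(value_i * measure_i)
= 6.34*0.46 + 7.69*2.74 + 0.83*1.68
= 2.9164 + 21.0706 + 1.3944
= 25.3814
Step 2: Total measure of domain = 0.46 + 2.74 + 1.68 = 4.88
Step 3: Average value = 25.3814 / 4.88 = 5.201107


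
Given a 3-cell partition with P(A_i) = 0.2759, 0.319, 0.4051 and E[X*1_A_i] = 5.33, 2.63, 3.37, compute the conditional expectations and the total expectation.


For each cell A_i: E[X|A_i] = E[X*1_A_i] / P(A_i)
Step 1: E[X|A_1] = 5.33 / 0.2759 = 19.318594
Step 2: E[X|A_2] = 2.63 / 0.319 = 8.244514
Step 3: E[X|A_3] = 3.37 / 0.4051 = 8.318934
Verification: E[X] = sum E[X*1_A_i] = 5.33 + 2.63 + 3.37 = 11.33


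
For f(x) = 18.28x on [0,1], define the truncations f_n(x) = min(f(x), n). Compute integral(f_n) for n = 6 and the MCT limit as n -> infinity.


f(x) = 18.28x on [0,1]; f_n(x) = min(18.28x, n). At n = 6:
Step 1: f(x) reaches 6 at x = 6/18.28 = 0.328228
Step 2: integral(f_6) = integral(18.28x, 0, 0.328228) + integral(6, 0.328228, 1)
       = 18.28*0.328228^2/2 + 6*(1 - 0.328228)
       = 0.984683 + 4.030635
       = 5.015317
Step 3: As n -> infinity, f_n increases to f, so by MCT integral(f_n) -> integral(f) = 18.28/2 = 9.14.
Convergence: integral(f_6) = 5.015317 -> 9.14 as n -> infinity


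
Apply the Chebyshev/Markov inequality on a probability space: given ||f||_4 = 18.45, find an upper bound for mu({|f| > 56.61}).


Chebyshev/Markov inequality: mu(|f| > eps) <= (||f||_p / eps)^p
Step 1: ||f||_4 / eps = 18.45 / 56.61 = 0.325914
Step 2: Raise to power p = 4:
  (0.325914)^4 = 0.011283
Step 3: Therefore mu(|f| > 56.61) <= 0.011283


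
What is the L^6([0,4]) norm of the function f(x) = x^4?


Step 1: ||f||_6 = (integral_0^4 |x^4|^6 dx)^(1/6)
     = (integral_0^4 x^24 dx)^(1/6)
Step 2: integral_0^4 x^24 dx = [x^25/(25)] from 0 to 4 = 4^25/25
     = 1125899906842624/25 = 4.503600e+13
Step 3: ||f||_6 = (4.503600e+13)^(1/6) = 188.622413


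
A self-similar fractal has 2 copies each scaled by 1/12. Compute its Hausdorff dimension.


For a self-similar set with N copies scaled by 1/r:
dim_H = log(N)/log(r) = log(2)/log(12)
= 0.693147/2.484907
= 0.278943


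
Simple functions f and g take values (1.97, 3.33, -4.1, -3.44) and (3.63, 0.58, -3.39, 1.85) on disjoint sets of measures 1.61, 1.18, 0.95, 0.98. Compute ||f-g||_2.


Step 1: Compute differences f_i - g_i:
  1.97 - 3.63 = -1.66
  3.33 - 0.58 = 2.75
  -4.1 - -3.39 = -0.71
  -3.44 - 1.85 = -5.29
Step 2: Compute |diff|^2 * measure for each set:
  |-1.66|^2 * 1.61 = 2.7556 * 1.61 = 4.436516
  |2.75|^2 * 1.18 = 7.5625 * 1.18 = 8.92375
  |-0.71|^2 * 0.95 = 0.5041 * 0.95 = 0.478895
  |-5.29|^2 * 0.98 = 27.9841 * 0.98 = 27.424418
Step 3: Sum = 41.263579
Step 4: ||f-g||_2 = (41.263579)^(1/2) = 6.423673


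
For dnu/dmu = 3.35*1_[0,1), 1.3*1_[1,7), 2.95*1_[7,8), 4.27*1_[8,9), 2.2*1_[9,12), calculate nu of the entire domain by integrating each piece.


Integrate each piece of the Radon-Nikodym derivative:
Step 1: integral_0^1 3.35 dx = 3.35*(1-0) = 3.35*1 = 3.35
Step 2: integral_1^7 1.3 dx = 1.3*(7-1) = 1.3*6 = 7.8
Step 3: integral_7^8 2.95 dx = 2.95*(8-7) = 2.95*1 = 2.95
Step 4: integral_8^9 4.27 dx = 4.27*(9-8) = 4.27*1 = 4.27
Step 5: integral_9^12 2.2 dx = 2.2*(12-9) = 2.2*3 = 6.6
Total: 3.35 + 7.8 + 2.95 + 4.27 + 6.6 = 24.97


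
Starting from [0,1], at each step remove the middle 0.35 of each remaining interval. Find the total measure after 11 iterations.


Step 1: At each step, fraction remaining = 1 - 0.35 = 0.65
Step 2: After 11 steps, measure = (0.65)^11
Result = 0.008751


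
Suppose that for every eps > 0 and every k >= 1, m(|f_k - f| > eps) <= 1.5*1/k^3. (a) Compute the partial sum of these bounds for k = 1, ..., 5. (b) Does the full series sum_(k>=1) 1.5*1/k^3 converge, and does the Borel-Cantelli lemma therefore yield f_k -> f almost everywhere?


Step 1: List the terms 1.5*1/k^3 for k = 1 to 5:
  k=1: 1.5
  k=2: 0.1875
  k=3: 0.055556
  k=4: 0.023438
  k=5: 0.012
Step 2: Partial sum = 1.5 + 0.1875 + 0.055556 + 0.023438 + 0.012
     = 1.778493
Step 3: The full series sum_(k>=1) 1.5*1/k^3 converges (p-series with p = 3 > 1; a constant multiple of a convergent series converges).
Step 4: Fix eps > 0. Since sum_k m(|f_k - f| > eps) < infinity, the Borel-Cantelli lemma gives
        m(limsup_k {|f_k - f| > eps}) = 0, i.e. for a.e. x, |f_k(x) - f(x)| <= eps for all large k.
        Applying this with eps = 1/j for j = 1, 2, ... and intersecting the countably many full-measure sets,
        for a.e. x we get limsup_k |f_k(x) - f(x)| <= 1/j for every j, hence f_k -> f almost everywhere.
Conclusion: series converges; Borel-Cantelli yields f_k -> f a.e.


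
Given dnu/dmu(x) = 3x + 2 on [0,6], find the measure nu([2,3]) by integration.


nu(A) = integral_A (dnu/dmu) dmu = integral_2^3 (3x + 2) dx
Step 1: Antiderivative F(x) = (3/2)x^2 + 2x
Step 2: F(3) = (3/2)*3^2 + 2*3 = 13.5 + 6 = 19.5
Step 3: F(2) = (3/2)*2^2 + 2*2 = 6 + 4 = 10
Step 4: nu([2,3]) = F(3) - F(2) = 19.5 - 10 = 9.5


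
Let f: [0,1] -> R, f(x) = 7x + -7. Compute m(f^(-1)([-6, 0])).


f^(-1)([-6, 0]) = {x : -6 <= 7x + -7 <= 0}
Solving: (-6 - -7)/7 <= x <= (0 - -7)/7
= [0.142857, 1]
Intersecting with [0,1]: [0.142857, 1]
Measure = 1 - 0.142857 = 0.857143


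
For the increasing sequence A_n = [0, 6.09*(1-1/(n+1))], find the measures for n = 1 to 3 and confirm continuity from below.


By continuity of measure from below: if A_n increases to A, then m(A_n) -> m(A).
Here A = [0, 6.09], so m(A) = 6.09
Step 1: a_1 = 6.09*(1 - 1/2) = 3.045, m(A_1) = 3.045
Step 2: a_2 = 6.09*(1 - 1/3) = 4.06, m(A_2) = 4.06
Step 3: a_3 = 6.09*(1 - 1/4) = 4.5675, m(A_3) = 4.5675
Limit: m(A_n) -> m([0,6.09]) = 6.09


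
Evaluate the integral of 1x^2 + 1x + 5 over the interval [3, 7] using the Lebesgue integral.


The Lebesgue integral of a Riemann-integrable function agrees with the Riemann integral.
Antiderivative F(x) = (1/3)x^3 + (1/2)x^2 + 5x
F(7) = (1/3)*7^3 + (1/2)*7^2 + 5*7
     = (1/3)*343 + (1/2)*49 + 5*7
     = 114.333333 + 24.5 + 35
     = 173.833333
F(3) = 28.5
Integral = F(7) - F(3) = 173.833333 - 28.5 = 145.333333


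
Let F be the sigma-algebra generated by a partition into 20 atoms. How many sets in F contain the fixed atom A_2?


Each element of F is a union of some subset S of the 20 atoms.
The element contains A_2 iff A_2 is in S.
So we count subsets S of {A_1,...,A_20} with A_2 in S: choose freely among the other 19 atoms.
Count = 2^(20-1) = 2^19 = 524288.


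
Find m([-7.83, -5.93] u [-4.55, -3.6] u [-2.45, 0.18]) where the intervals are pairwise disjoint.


For pairwise disjoint intervals, m(union) = sum of lengths.
= (-5.93 - -7.83) + (-3.6 - -4.55) + (0.18 - -2.45)
= 1.9 + 0.95 + 2.63
= 5.48


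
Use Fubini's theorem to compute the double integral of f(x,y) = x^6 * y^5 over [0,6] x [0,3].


By Fubini's theorem, the double integral factors as a product of single integrals:
Step 1: integral_0^6 x^6 dx = [x^7/7] from 0 to 6
     = 6^7/7 = 39990.857143
Step 2: integral_0^3 y^5 dy = [y^6/6] from 0 to 3
     = 3^6/6 = 121.5
Step 3: Double integral = 39990.857143 * 121.5 = 4.858889e+06


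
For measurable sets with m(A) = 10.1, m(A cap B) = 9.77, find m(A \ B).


m(A \ B) = m(A) - m(A n B)
= 10.1 - 9.77
= 0.33


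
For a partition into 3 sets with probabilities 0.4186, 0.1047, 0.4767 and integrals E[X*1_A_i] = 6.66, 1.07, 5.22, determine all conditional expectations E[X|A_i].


For each cell A_i: E[X|A_i] = E[X*1_A_i] / P(A_i)
Step 1: E[X|A_1] = 6.66 / 0.4186 = 15.910177
Step 2: E[X|A_2] = 1.07 / 0.1047 = 10.219675
Step 3: E[X|A_3] = 5.22 / 0.4767 = 10.950283
Verification: E[X] = sum E[X*1_A_i] = 6.66 + 1.07 + 5.22 = 12.95


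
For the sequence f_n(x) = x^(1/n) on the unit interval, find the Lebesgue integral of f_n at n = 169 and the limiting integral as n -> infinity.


At n = 169: f_169(x) = x^(1/169).
Step 1: integral(x^(1/169), 0, 1) = [x^(1/169+1) / (1/169+1)] from 0 to 1
     = 1 / (1/169 + 1) = 1 / ((169+1)/169) = 169/(169+1)
     = 169/170 = 0.994118
Step 2: As n -> infinity, f_n(x) = x^(1/n) -> 1 for x in (0,1], and f_n is increasing in n.
By MCT, lim_n integral(f_n) = integral(lim_n f_n) = integral(1, 0, 1) = 1.
Step 3: Verify convergence: 169/170 = 0.994118 -> 1


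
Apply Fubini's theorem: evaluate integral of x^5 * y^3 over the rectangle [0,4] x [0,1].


By Fubini's theorem, the double integral factors as a product of single integrals:
Step 1: integral_0^4 x^5 dx = [x^6/6] from 0 to 4
     = 4^6/6 = 682.666667
Step 2: integral_0^1 y^3 dy = [y^4/4] from 0 to 1
     = 1^4/4 = 0.25
Step 3: Double integral = 682.666667 * 0.25 = 170.666667


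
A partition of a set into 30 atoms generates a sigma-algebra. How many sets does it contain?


Each element of the sigma-algebra is a union of some subset of the 30 atoms.
The number of such subsets is 2^30 = 1073741824.


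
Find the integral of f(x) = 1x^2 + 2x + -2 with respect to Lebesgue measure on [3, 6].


The Lebesgue integral of a Riemann-integrable function agrees with the Riemann integral.
Antiderivative F(x) = (1/3)x^3 + (2/2)x^2 + -2x
F(6) = (1/3)*6^3 + (2/2)*6^2 + -2*6
     = (1/3)*216 + (2/2)*36 + -2*6
     = 72 + 36 + -12
     = 96
F(3) = 12
Integral = F(6) - F(3) = 96 - 12 = 84


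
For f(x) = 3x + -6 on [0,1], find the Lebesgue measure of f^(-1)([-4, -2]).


f^(-1)([-4, -2]) = {x : -4 <= 3x + -6 <= -2}
Solving: (-4 - -6)/3 <= x <= (-2 - -6)/3
= [0.666667, 1.333333]
Intersecting with [0,1]: [0.666667, 1]
Measure = 1 - 0.666667 = 0.333333


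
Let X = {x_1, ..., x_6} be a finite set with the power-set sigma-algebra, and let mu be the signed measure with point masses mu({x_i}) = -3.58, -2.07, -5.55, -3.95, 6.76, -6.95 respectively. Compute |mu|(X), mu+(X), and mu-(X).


Step 1: Every measurable set is a union of atoms (the cells / points), so a Hahn decomposition is
  obtained by grouping atoms by sign: P = union of atoms with mu > 0, N = union of the remaining atoms.
  Atoms in P (indices): 5;  atoms in N (indices): 1, 2, 3, 4, 6
  Positive values: 6.76
  Negative values: -3.58, -2.07, -5.55, -3.95, -6.95
Step 2: mu+(X) = mu(P) = sum of positive atom values = 6.76
Step 3: mu-(X) = -mu(N) = sum of |negative atom values| = 22.1
Step 4: |mu|(X) = mu+(X) + mu-(X) = 6.76 + 22.1 = 28.86


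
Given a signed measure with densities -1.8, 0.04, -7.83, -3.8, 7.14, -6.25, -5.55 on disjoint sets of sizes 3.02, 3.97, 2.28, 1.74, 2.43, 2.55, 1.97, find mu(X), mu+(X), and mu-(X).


Step 1: Compute signed measure on each set:
  Set 1: -1.8 * 3.02 = -5.436
  Set 2: 0.04 * 3.97 = 0.1588
  Set 3: -7.83 * 2.28 = -17.8524
  Set 4: -3.8 * 1.74 = -6.612
  Set 5: 7.14 * 2.43 = 17.3502
  Set 6: -6.25 * 2.55 = -15.9375
  Set 7: -5.55 * 1.97 = -10.9335
Step 2: Total signed measure = (-5.436) + (0.1588) + (-17.8524) + (-6.612) + (17.3502) + (-15.9375) + (-10.9335)
     = -39.2624
Step 3: Positive part mu+(X) = sum of positive contributions = 17.509
Step 4: Negative part mu-(X) = |sum of negative contributions| = 56.7714


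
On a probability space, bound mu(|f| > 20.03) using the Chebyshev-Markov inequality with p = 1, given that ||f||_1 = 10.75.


Chebyshev/Markov inequality: mu(|f| > eps) <= (||f||_p / eps)^p
Step 1: ||f||_1 / eps = 10.75 / 20.03 = 0.536695
Step 2: Raise to power p = 1:
  (0.536695)^1 = 0.536695
Step 3: Therefore mu(|f| > 20.03) <= 0.536695


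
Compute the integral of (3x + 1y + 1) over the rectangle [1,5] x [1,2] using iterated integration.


By Fubini, integrate in x first, then y.
Step 1: Fix y, integrate over x in [1,5]:
  integral(3x + 1y + 1, x=1..5)
  = 3*(5^2 - 1^2)/2 + (1y + 1)*(5 - 1)
  = 36 + (1y + 1)*4
  = 36 + 4y + 4
  = 40 + 4y
Step 2: Integrate over y in [1,2]:
  integral(40 + 4y, y=1..2)
  = 40*1 + 4*(2^2 - 1^2)/2
  = 40 + 6
  = 46


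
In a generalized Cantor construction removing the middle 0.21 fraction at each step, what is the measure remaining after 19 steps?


Step 1: At each step, fraction remaining = 1 - 0.21 = 0.79
Step 2: After 19 steps, measure = (0.79)^19
Result = 0.011348


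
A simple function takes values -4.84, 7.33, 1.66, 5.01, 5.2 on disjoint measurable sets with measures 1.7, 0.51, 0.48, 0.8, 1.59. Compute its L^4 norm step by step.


Step 1: Compute |f_i|^4 for each value:
  |-4.84|^4 = 548.758735
  |7.33|^4 = 2886.794695
  |1.66|^4 = 7.593331
  |5.01|^4 = 630.01502
  |5.2|^4 = 731.1616
Step 2: Multiply by measures and sum:
  548.758735 * 1.7 = 932.88985
  2886.794695 * 0.51 = 1472.265295
  7.593331 * 0.48 = 3.644799
  630.01502 * 0.8 = 504.012016
  731.1616 * 1.59 = 1162.546944
Sum = 932.88985 + 1472.265295 + 3.644799 + 504.012016 + 1162.546944 = 4075.358904
Step 3: Take the p-th root:
||f||_4 = (4075.358904)^(1/4) = 7.989902


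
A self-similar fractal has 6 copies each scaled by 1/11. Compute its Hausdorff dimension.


For a self-similar set with N copies scaled by 1/r:
dim_H = log(N)/log(r) = log(6)/log(11)
= 1.791759/2.397895
= 0.747222


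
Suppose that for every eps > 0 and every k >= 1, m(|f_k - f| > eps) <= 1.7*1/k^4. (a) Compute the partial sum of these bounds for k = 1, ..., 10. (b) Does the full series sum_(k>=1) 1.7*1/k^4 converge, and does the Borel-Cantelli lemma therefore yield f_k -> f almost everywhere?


Step 1: List the terms 1.7*1/k^4 for k = 1 to 10:
  k=1: 1.7
  k=2: 0.10625
  k=3: 0.020988
  k=4: 0.006641
  k=5: 0.00272
  k=6: 0.001312
  k=7: 7.080383e-04
  k=8: 4.150391e-04
  k=9: 2.591068e-04
  k=10: 1.700000e-04
Step 2: Partial sum = 1.7 + 0.10625 + 0.020988 + 0.006641 + 0.00272 + 0.001312 + 7.080383e-04 + 4.150391e-04 + 2.591068e-04 + 1.700000e-04
     = 1.839462
Step 3: The full series sum_(k>=1) 1.7*1/k^4 converges (p-series with p = 4 > 1; a constant multiple of a convergent series converges).
Step 4: Fix eps > 0. Since sum_k m(|f_k - f| > eps) < infinity, the Borel-Cantelli lemma gives
        m(limsup_k {|f_k - f| > eps}) = 0, i.e. for a.e. x, |f_k(x) - f(x)| <= eps for all large k.
        Applying this with eps = 1/j for j = 1, 2, ... and intersecting the countably many full-measure sets,
        for a.e. x we get limsup_k |f_k(x) - f(x)| <= 1/j for every j, hence f_k -> f almost everywhere.
Conclusion: series converges; Borel-Cantelli yields f_k -> f a.e.


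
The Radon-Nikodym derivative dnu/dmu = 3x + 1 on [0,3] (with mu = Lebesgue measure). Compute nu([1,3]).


nu(A) = integral_A (dnu/dmu) dmu = integral_1^3 (3x + 1) dx
Step 1: Antiderivative F(x) = (3/2)x^2 + 1x
Step 2: F(3) = (3/2)*3^2 + 1*3 = 13.5 + 3 = 16.5
Step 3: F(1) = (3/2)*1^2 + 1*1 = 1.5 + 1 = 2.5
Step 4: nu([1,3]) = F(3) - F(1) = 16.5 - 2.5 = 14


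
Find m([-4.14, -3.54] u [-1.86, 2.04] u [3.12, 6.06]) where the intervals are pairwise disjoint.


For pairwise disjoint intervals, m(union) = sum of lengths.
= (-3.54 - -4.14) + (2.04 - -1.86) + (6.06 - 3.12)
= 0.6 + 3.9 + 2.94
= 7.44


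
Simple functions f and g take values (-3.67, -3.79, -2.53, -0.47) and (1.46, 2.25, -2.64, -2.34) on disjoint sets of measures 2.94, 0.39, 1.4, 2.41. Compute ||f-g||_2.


Step 1: Compute differences f_i - g_i:
  -3.67 - 1.46 = -5.13
  -3.79 - 2.25 = -6.04
  -2.53 - -2.64 = 0.11
  -0.47 - -2.34 = 1.87
Step 2: Compute |diff|^2 * measure for each set:
  |-5.13|^2 * 2.94 = 26.3169 * 2.94 = 77.371686
  |-6.04|^2 * 0.39 = 36.4816 * 0.39 = 14.227824
  |0.11|^2 * 1.4 = 0.0121 * 1.4 = 0.01694
  |1.87|^2 * 2.41 = 3.4969 * 2.41 = 8.427529
Step 3: Sum = 100.043979
Step 4: ||f-g||_2 = (100.043979)^(1/2) = 10.002199


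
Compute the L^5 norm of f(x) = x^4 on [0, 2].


Step 1: ||f||_5 = (integral_0^2 |x^4|^5 dx)^(1/5)
     = (integral_0^2 x^20 dx)^(1/5)
Step 2: integral_0^2 x^20 dx = [x^21/(21)] from 0 to 2 = 2^21/21
     = 2097152/21 = 99864.380952
Step 3: ||f||_5 = (99864.380952)^(1/5) = 9.997286


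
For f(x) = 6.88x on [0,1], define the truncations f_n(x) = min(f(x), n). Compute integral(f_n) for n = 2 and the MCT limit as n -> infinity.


f(x) = 6.88x on [0,1]; f_n(x) = min(6.88x, n). At n = 2:
Step 1: f(x) reaches 2 at x = 2/6.88 = 0.290698
Step 2: integral(f_2) = integral(6.88x, 0, 0.290698) + integral(2, 0.290698, 1)
       = 6.88*0.290698^2/2 + 2*(1 - 0.290698)
       = 0.290698 + 1.418605
       = 1.709302
Step 3: As n -> infinity, f_n increases to f, so by MCT integral(f_n) -> integral(f) = 6.88/2 = 3.44.
Convergence: integral(f_2) = 1.709302 -> 3.44 as n -> infinity


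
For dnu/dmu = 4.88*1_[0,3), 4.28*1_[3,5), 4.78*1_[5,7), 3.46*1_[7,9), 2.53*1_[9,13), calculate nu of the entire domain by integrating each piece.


Integrate each piece of the Radon-Nikodym derivative:
Step 1: integral_0^3 4.88 dx = 4.88*(3-0) = 4.88*3 = 14.64
Step 2: integral_3^5 4.28 dx = 4.28*(5-3) = 4.28*2 = 8.56
Step 3: integral_5^7 4.78 dx = 4.78*(7-5) = 4.78*2 = 9.56
Step 4: integral_7^9 3.46 dx = 3.46*(9-7) = 3.46*2 = 6.92
Step 5: integral_9^13 2.53 dx = 2.53*(13-9) = 2.53*4 = 10.12
Total: 14.64 + 8.56 + 9.56 + 6.92 + 10.12 = 49.8


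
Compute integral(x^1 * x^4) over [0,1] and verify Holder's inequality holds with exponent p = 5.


Step 1: Exact integral of f*g = integral(x^5, 0, 1) = 1/6
     = 0.166667
Step 2: Holder bound with p=5, q=1.25:
  ||f||_p = (integral x^5 dx)^(1/5) = (1/6)^(1/5) = 0.698827
  ||g||_q = (integral x^5 dx)^(1/1.25) = (1/6)^(1/1.25) = 0.238495
Step 3: Holder bound = ||f||_p * ||g||_q = 0.698827 * 0.238495 = 0.166667
Verification: 0.166667 <= 0.166667 (Holder holds)


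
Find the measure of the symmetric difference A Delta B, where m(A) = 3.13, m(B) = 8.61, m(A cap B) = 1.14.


m(A Delta B) = m(A) + m(B) - 2*m(A n B)
= 3.13 + 8.61 - 2*1.14
= 3.13 + 8.61 - 2.28
= 9.46


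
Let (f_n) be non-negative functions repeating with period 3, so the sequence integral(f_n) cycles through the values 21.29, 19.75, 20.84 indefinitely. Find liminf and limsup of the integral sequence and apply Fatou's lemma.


The sequence (integral(f_n)) is periodic with period 3, repeating the values 21.29, 19.75, 20.84 indefinitely.
Step 1: For a periodic sequence, every tail (a_m, a_(m+1), ...) contains all 3 period values infinitely often.
Step 2: Hence inf of every tail = min of the period values = min(21.29, 19.75, 20.84) = 19.75.
        liminf_n integral(f_n) = sup over m of (inf of tail from m) = 19.75.
Step 3: Similarly sup of every tail = max of the period values = 21.29.
        limsup_n integral(f_n) = 21.29.
Step 4: Fatou's lemma: integral(liminf_n f_n) <= liminf_n integral(f_n) = 19.75.
        So the integral of the pointwise liminf is at most 19.75.
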